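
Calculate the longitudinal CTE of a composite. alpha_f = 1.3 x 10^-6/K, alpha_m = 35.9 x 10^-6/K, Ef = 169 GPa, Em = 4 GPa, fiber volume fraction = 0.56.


E1 = Ef*Vf + Em*(1-Vf) = 96.4
alpha_1 = (alpha_f*Ef*Vf + alpha_m*Em*(1-Vf))/E1 = 1.93 x 10^-6/K

1.93 x 10^-6/K


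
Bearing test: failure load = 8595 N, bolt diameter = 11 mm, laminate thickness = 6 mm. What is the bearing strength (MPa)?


sigma_br = F/(d*h) = 8595/(11*6) = 130.2 MPa

130.2 MPa


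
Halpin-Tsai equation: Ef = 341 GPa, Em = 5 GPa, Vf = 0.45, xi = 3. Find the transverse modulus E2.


eta = (Ef/Em - 1)/(Ef/Em + xi) = (68.2 - 1)/(68.2 + 3) = 0.9438
E2 = Em*(1+xi*eta*Vf)/(1-eta*Vf) = 19.77 GPa

19.77 GPa


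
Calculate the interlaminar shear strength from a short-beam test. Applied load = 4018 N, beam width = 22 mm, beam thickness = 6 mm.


ILSS = 3F/(4bh) = 3*4018/(4*22*6) = 22.83 MPa

22.83 MPa


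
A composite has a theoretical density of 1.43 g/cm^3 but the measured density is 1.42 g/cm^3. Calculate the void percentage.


Void% = (rho_theo - rho_actual)/rho_theo * 100 = (1.43 - 1.42)/1.43 * 100 = 0.7%

0.7%


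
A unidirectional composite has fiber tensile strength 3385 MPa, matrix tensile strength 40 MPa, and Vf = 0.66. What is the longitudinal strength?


sigma_1 = sigma_f*Vf + sigma_m*(1-Vf) = 3385*0.66 + 40*0.34 = 2247.7 MPa

2247.7 MPa


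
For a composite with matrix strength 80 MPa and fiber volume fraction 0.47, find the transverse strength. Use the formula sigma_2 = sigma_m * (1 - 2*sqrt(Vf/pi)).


factor = 1 - 2*sqrt(0.47/pi) = 0.2264
sigma_2 = 80 * 0.2264 = 18.11 MPa

18.11 MPa


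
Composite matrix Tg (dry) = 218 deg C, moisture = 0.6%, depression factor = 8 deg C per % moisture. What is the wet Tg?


Tg_wet = Tg_dry - k*moisture = 218 - 8*0.6 = 213.2 deg C

213.2 deg C


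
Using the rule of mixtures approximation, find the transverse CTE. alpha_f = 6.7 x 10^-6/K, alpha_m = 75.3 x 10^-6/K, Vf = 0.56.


alpha_2 = alpha_f*Vf + alpha_m*(1-Vf) = 6.7*0.56 + 75.3*0.44 = 36.9 x 10^-6/K

36.9 x 10^-6/K


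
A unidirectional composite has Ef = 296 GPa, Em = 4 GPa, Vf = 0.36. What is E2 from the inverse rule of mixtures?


1/E2 = Vf/Ef + (1-Vf)/Em = 0.36/296 + 0.64/4
E2 = 6.2 GPa

6.2 GPa


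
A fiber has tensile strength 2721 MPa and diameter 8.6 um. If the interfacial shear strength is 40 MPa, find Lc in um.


Lc = sigma_f * d / (2 * tau_i) = 2721 * 8.6 / (2 * 40) = 292.5 um

292.5 um


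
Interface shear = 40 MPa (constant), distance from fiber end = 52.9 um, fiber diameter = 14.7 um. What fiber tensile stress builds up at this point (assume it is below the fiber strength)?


Force balance: sigma_f * (pi*d^2/4) = tau * (pi*d) * x  ->  sigma_f = 4 * tau * x / d
sigma_f = 4 * 40 * 52.9 / 14.7 = 575.8 MPa

575.8 MPa


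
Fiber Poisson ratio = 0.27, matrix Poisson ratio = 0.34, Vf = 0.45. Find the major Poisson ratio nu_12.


nu_12 = nu_f*Vf + nu_m*(1-Vf) = 0.27*0.45 + 0.34*0.55 = 0.3085

0.3085


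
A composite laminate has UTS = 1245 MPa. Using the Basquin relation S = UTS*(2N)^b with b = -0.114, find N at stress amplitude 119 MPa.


N = 0.5 * (S/UTS)^(1/b) = 0.5 * (119/1245)^(1/-0.114) = 4.3957e+08 cycles

4.3957e+08 cycles


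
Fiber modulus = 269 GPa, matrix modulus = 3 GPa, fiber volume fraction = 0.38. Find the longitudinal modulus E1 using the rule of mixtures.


E1 = Ef*Vf + Em*(1-Vf) = 269*0.38 + 3*0.62 = 104.08 GPa

104.08 GPa


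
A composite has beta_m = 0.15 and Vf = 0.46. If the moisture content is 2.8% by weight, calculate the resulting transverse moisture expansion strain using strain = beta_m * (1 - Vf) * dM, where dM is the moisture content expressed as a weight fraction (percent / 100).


dM = 2.8/100 = 0.028
strain = beta_m * (1-Vf) * dM = 0.15 * 0.54 * 0.028 = 0.002268

0.002268


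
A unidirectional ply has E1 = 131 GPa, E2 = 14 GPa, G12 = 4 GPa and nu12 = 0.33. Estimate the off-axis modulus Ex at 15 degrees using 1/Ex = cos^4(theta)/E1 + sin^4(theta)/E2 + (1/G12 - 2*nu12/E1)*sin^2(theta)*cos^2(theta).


cos^4(15) = 0.870513, sin^4(15) = 0.004487, sin^2(15)*cos^2(15) = 0.0625
1/G12 - 2*nu12/E1 = 1/4 - 2*0.33/131 = 0.244962 GPa^-1
1/Ex = 0.870513/131 + 0.004487/14 + 0.244962*0.0625 = 0.0222758 GPa^-1
Ex = 44.89 GPa

44.89 GPa


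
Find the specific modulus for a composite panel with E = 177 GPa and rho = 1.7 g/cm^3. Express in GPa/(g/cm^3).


Specific stiffness = E/rho = 177/1.7 = 104.1 GPa/(g/cm^3)

104.1 GPa/(g/cm^3)


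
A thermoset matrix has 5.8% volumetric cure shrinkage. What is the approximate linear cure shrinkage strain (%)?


Linear shrinkage ≈ vol_shrink/3 = 5.8/3 = 1.933%

1.933%


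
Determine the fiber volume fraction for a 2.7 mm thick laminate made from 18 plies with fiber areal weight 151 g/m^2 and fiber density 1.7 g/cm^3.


Vf = n * FAW / (rho_f * h * 1000) = 18 * 151 / (1.7 * 2.7 * 1000) = 0.5922

0.5922


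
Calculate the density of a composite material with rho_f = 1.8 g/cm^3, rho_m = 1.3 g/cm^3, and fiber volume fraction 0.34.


rho_c = rho_f*Vf + rho_m*(1-Vf) = 1.8*0.34 + 1.3*0.66 = 1.47 g/cm^3

1.47 g/cm^3


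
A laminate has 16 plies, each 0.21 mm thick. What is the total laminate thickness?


h = n * t_ply = 16 * 0.21 = 3.36 mm

3.36 mm


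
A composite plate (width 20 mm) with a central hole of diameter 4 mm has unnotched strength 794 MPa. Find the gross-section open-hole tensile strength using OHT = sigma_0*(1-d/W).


OHT = sigma_0*(1-d/W) = 794*(1-4/20) = 635.2 MPa

635.2 MPa


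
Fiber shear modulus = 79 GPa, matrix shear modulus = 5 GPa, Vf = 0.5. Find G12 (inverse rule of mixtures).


1/G12 = Vf/Gf + (1-Vf)/Gm = 0.5/79 + 0.5/5
G12 = 9.4 GPa

9.4 GPa


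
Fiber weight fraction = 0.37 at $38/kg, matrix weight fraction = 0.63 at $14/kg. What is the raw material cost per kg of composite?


Cost = cost_f*Wf + cost_m*Wm = 38*0.37 + 14*0.63 = $22.88/kg

$22.88/kg


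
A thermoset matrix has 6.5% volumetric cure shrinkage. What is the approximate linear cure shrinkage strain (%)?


Linear shrinkage ≈ vol_shrink/3 = 6.5/3 = 2.167%

2.167%


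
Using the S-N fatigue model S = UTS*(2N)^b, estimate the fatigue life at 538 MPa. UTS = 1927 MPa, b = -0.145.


N = 0.5 * (S/UTS)^(1/b) = 0.5 * (538/1927)^(1/-0.145) = 3313.9461 cycles

3313.9461 cycles


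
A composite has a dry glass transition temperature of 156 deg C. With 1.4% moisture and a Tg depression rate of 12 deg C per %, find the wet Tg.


Tg_wet = Tg_dry - k*moisture = 156 - 12*1.4 = 139.2 deg C

139.2 deg C


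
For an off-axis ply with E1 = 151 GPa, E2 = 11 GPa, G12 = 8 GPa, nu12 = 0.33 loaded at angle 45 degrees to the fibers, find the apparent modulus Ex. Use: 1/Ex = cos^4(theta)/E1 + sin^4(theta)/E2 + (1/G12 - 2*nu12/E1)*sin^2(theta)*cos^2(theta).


cos^4(45) = 0.25, sin^4(45) = 0.25, sin^2(45)*cos^2(45) = 0.25
1/G12 - 2*nu12/E1 = 1/8 - 2*0.33/151 = 0.120629 GPa^-1
1/Ex = 0.25/151 + 0.25/11 + 0.120629*0.25 = 0.0545402 GPa^-1
Ex = 18.34 GPa

18.34 GPa


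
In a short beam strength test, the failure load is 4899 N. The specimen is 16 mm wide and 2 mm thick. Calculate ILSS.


ILSS = 3F/(4bh) = 3*4899/(4*16*2) = 114.82 MPa

114.82 MPa


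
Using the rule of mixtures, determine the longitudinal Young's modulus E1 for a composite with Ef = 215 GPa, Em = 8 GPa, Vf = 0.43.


E1 = Ef*Vf + Em*(1-Vf) = 215*0.43 + 8*0.57 = 97.01 GPa

97.01 GPa


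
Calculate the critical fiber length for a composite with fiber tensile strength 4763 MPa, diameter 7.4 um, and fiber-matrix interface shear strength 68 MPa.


Lc = sigma_f * d / (2 * tau_i) = 4763 * 7.4 / (2 * 68) = 259.2 um

259.2 um


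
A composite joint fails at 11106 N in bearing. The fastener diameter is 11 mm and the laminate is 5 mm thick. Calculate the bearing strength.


sigma_br = F/(d*h) = 11106/(11*5) = 201.9 MPa

201.9 MPa


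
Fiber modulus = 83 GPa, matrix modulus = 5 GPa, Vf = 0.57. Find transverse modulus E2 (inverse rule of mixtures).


1/E2 = Vf/Ef + (1-Vf)/Em = 0.57/83 + 0.43/5
E2 = 10.77 GPa

10.77 GPa


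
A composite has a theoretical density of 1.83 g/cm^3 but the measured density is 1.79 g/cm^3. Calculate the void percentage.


Void% = (rho_theo - rho_actual)/rho_theo * 100 = (1.83 - 1.79)/1.83 * 100 = 2.19%

2.19%


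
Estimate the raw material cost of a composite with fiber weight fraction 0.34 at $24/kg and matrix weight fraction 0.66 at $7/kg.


Cost = cost_f*Wf + cost_m*Wm = 24*0.34 + 7*0.66 = $12.78/kg

$12.78/kg


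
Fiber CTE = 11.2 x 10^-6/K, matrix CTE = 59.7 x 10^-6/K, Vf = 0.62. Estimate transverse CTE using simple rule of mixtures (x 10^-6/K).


alpha_2 = alpha_f*Vf + alpha_m*(1-Vf) = 11.2*0.62 + 59.7*0.38 = 29.6 x 10^-6/K

29.6 x 10^-6/K


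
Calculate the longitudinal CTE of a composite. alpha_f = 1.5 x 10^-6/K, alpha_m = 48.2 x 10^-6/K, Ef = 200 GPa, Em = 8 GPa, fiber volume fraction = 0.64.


E1 = Ef*Vf + Em*(1-Vf) = 130.88
alpha_1 = (alpha_f*Ef*Vf + alpha_m*Em*(1-Vf))/E1 = 2.53 x 10^-6/K

2.53 x 10^-6/K


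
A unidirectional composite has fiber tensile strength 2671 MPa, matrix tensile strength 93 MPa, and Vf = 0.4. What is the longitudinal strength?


sigma_1 = sigma_f*Vf + sigma_m*(1-Vf) = 2671*0.4 + 93*0.6 = 1124.2 MPa

1124.2 MPa


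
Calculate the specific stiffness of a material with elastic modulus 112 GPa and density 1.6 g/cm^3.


Specific stiffness = E/rho = 112/1.6 = 70.0 GPa/(g/cm^3)

70.0 GPa/(g/cm^3)


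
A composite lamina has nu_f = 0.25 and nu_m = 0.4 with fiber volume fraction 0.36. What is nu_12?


nu_12 = nu_f*Vf + nu_m*(1-Vf) = 0.25*0.36 + 0.4*0.64 = 0.346

0.346


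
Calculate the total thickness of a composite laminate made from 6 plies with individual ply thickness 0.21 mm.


h = n * t_ply = 6 * 0.21 = 1.26 mm

1.26 mm


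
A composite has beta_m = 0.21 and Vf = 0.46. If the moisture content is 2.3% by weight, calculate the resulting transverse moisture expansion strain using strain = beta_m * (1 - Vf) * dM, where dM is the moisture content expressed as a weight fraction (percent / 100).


dM = 2.3/100 = 0.023
strain = beta_m * (1-Vf) * dM = 0.21 * 0.54 * 0.023 = 0.0026082

0.0026082


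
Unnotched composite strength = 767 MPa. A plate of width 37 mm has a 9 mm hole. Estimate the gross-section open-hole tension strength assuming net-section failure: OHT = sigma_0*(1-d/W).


OHT = sigma_0*(1-d/W) = 767*(1-9/37) = 580.4 MPa

580.4 MPa


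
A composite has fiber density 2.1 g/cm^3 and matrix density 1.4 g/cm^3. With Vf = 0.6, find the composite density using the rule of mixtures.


rho_c = rho_f*Vf + rho_m*(1-Vf) = 2.1*0.6 + 1.4*0.4 = 1.82 g/cm^3

1.82 g/cm^3


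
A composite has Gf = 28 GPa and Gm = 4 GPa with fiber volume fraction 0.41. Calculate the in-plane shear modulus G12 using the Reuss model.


1/G12 = Vf/Gf + (1-Vf)/Gm = 0.41/28 + 0.59/4
G12 = 6.17 GPa

6.17 GPa


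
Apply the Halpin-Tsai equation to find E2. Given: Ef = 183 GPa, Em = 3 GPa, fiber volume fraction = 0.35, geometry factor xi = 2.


eta = (Ef/Em - 1)/(Ef/Em + xi) = (61.0 - 1)/(61.0 + 2) = 0.9524
E2 = Em*(1+xi*eta*Vf)/(1-eta*Vf) = 7.5 GPa

7.5 GPa


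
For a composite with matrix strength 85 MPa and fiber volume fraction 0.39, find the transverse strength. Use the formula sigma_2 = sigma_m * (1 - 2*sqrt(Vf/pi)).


factor = 1 - 2*sqrt(0.39/pi) = 0.2953
sigma_2 = 85 * 0.2953 = 25.1 MPa

25.1 MPa


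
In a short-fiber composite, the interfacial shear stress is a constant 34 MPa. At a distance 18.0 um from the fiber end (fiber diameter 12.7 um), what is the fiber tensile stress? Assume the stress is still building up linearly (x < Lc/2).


Force balance: sigma_f * (pi*d^2/4) = tau * (pi*d) * x  ->  sigma_f = 4 * tau * x / d
sigma_f = 4 * 34 * 18.0 / 12.7 = 192.8 MPa

192.8 MPa


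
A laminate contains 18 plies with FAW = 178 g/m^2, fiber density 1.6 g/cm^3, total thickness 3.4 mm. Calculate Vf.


Vf = n * FAW / (rho_f * h * 1000) = 18 * 178 / (1.6 * 3.4 * 1000) = 0.589

0.589


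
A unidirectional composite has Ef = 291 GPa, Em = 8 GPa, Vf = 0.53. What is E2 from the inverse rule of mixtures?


1/E2 = Vf/Ef + (1-Vf)/Em = 0.53/291 + 0.47/8
E2 = 16.51 GPa

16.51 GPa


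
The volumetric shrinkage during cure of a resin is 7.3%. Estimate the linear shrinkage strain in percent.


Linear shrinkage ≈ vol_shrink/3 = 7.3/3 = 2.433%

2.433%


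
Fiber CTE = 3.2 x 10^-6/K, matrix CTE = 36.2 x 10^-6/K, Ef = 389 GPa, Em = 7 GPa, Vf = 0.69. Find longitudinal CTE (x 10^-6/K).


E1 = Ef*Vf + Em*(1-Vf) = 270.58
alpha_1 = (alpha_f*Ef*Vf + alpha_m*Em*(1-Vf))/E1 = 3.46 x 10^-6/K

3.46 x 10^-6/K


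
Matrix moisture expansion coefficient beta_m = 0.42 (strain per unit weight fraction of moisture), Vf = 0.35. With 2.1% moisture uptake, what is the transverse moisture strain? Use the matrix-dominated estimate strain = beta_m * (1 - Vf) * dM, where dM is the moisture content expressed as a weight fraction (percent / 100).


dM = 2.1/100 = 0.021
strain = beta_m * (1-Vf) * dM = 0.42 * 0.65 * 0.021 = 0.005733

0.005733


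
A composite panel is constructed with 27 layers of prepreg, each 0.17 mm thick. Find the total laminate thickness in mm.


h = n * t_ply = 27 * 0.17 = 4.59 mm

4.59 mm


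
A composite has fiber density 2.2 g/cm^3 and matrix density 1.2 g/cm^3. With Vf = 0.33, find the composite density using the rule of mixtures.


rho_c = rho_f*Vf + rho_m*(1-Vf) = 2.2*0.33 + 1.2*0.67 = 1.53 g/cm^3

1.53 g/cm^3


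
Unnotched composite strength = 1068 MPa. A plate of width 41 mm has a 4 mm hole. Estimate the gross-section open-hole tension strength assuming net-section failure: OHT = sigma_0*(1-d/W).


OHT = sigma_0*(1-d/W) = 1068*(1-4/41) = 963.8 MPa

963.8 MPa


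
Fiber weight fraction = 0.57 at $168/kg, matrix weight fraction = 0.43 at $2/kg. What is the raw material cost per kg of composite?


Cost = cost_f*Wf + cost_m*Wm = 168*0.57 + 2*0.43 = $96.62/kg

$96.62/kg


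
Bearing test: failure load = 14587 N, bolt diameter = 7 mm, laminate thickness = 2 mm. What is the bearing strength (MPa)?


sigma_br = F/(d*h) = 14587/(7*2) = 1041.9 MPa

1041.9 MPa


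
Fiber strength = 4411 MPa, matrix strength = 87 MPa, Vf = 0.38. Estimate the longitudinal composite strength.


sigma_1 = sigma_f*Vf + sigma_m*(1-Vf) = 4411*0.38 + 87*0.62 = 1730.1 MPa

1730.1 MPa


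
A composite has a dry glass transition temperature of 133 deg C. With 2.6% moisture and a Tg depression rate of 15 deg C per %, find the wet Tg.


Tg_wet = Tg_dry - k*moisture = 133 - 15*2.6 = 94.0 deg C

94.0 deg C


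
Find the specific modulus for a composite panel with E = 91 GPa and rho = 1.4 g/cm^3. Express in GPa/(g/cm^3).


Specific stiffness = E/rho = 91/1.4 = 65.0 GPa/(g/cm^3)

65.0 GPa/(g/cm^3)


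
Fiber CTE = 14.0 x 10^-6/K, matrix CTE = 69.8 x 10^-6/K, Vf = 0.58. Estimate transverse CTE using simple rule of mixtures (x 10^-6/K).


alpha_2 = alpha_f*Vf + alpha_m*(1-Vf) = 14.0*0.58 + 69.8*0.42 = 37.4 x 10^-6/K

37.4 x 10^-6/K


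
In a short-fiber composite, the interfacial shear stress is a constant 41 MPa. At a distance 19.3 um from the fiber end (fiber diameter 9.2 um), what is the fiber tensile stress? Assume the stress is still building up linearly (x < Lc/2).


Force balance: sigma_f * (pi*d^2/4) = tau * (pi*d) * x  ->  sigma_f = 4 * tau * x / d
sigma_f = 4 * 41 * 19.3 / 9.2 = 344.0 MPa

344.0 MPa


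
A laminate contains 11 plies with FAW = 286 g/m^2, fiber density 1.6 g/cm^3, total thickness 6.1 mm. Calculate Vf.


Vf = n * FAW / (rho_f * h * 1000) = 11 * 286 / (1.6 * 6.1 * 1000) = 0.3223

0.3223


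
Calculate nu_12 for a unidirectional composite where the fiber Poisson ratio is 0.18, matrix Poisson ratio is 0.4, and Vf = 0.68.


nu_12 = nu_f*Vf + nu_m*(1-Vf) = 0.18*0.68 + 0.4*0.32 = 0.2504

0.2504


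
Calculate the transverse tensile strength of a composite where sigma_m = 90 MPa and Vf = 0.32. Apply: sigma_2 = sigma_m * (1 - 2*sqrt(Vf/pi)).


factor = 1 - 2*sqrt(0.32/pi) = 0.3617
sigma_2 = 90 * 0.3617 = 32.55 MPa

32.55 MPa


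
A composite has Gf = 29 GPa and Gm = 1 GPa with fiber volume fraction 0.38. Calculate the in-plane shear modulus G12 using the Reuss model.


1/G12 = Vf/Gf + (1-Vf)/Gm = 0.38/29 + 0.62/1
G12 = 1.58 GPa

1.58 GPa


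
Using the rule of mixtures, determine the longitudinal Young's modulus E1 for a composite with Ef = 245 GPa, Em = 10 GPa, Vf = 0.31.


E1 = Ef*Vf + Em*(1-Vf) = 245*0.31 + 10*0.69 = 82.85 GPa

82.85 GPa


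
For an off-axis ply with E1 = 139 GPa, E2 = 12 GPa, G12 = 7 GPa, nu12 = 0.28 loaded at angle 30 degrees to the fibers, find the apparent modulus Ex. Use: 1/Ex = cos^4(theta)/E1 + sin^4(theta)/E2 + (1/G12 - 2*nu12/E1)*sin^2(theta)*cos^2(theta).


cos^4(30) = 0.5625, sin^4(30) = 0.0625, sin^2(30)*cos^2(30) = 0.1875
1/G12 - 2*nu12/E1 = 1/7 - 2*0.28/139 = 0.138828 GPa^-1
1/Ex = 0.5625/139 + 0.0625/12 + 0.138828*0.1875 = 0.0352854 GPa^-1
Ex = 28.34 GPa

28.34 GPa


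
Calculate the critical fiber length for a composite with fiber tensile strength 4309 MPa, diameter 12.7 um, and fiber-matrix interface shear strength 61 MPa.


Lc = sigma_f * d / (2 * tau_i) = 4309 * 12.7 / (2 * 61) = 448.6 um

448.6 um


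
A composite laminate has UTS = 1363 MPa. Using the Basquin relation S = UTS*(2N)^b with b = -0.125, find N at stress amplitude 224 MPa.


N = 0.5 * (S/UTS)^(1/b) = 0.5 * (224/1363)^(1/-0.125) = 939620.9781 cycles

939620.9781 cycles


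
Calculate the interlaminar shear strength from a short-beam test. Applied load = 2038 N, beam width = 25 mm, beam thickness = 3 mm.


ILSS = 3F/(4bh) = 3*2038/(4*25*3) = 20.38 MPa

20.38 MPa


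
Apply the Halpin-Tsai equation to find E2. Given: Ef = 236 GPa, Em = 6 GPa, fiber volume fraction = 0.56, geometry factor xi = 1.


eta = (Ef/Em - 1)/(Ef/Em + xi) = (39.3333 - 1)/(39.3333 + 1) = 0.9504
E2 = Em*(1+xi*eta*Vf)/(1-eta*Vf) = 19.65 GPa

19.65 GPa


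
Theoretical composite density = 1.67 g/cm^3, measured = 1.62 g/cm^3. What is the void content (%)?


Void% = (rho_theo - rho_actual)/rho_theo * 100 = (1.67 - 1.62)/1.67 * 100 = 2.99%

2.99%


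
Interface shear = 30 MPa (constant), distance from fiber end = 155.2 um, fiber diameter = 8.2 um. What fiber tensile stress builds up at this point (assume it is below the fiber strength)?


Force balance: sigma_f * (pi*d^2/4) = tau * (pi*d) * x  ->  sigma_f = 4 * tau * x / d
sigma_f = 4 * 30 * 155.2 / 8.2 = 2271.2 MPa

2271.2 MPa


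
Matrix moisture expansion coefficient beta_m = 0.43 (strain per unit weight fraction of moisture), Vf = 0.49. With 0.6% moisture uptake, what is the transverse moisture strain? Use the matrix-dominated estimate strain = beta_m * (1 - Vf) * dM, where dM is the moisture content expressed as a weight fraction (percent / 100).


dM = 0.6/100 = 0.006
strain = beta_m * (1-Vf) * dM = 0.43 * 0.51 * 0.006 = 0.0013158

0.0013158


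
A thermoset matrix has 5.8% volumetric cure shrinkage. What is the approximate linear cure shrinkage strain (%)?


Linear shrinkage ≈ vol_shrink/3 = 5.8/3 = 1.933%

1.933%


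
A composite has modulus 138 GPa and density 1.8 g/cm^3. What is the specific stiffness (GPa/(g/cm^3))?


Specific stiffness = E/rho = 138/1.8 = 76.7 GPa/(g/cm^3)

76.7 GPa/(g/cm^3)


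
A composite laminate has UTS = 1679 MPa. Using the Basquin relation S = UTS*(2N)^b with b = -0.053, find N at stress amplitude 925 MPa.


N = 0.5 * (S/UTS)^(1/b) = 0.5 * (925/1679)^(1/-0.053) = 38374.6816 cycles

38374.6816 cycles


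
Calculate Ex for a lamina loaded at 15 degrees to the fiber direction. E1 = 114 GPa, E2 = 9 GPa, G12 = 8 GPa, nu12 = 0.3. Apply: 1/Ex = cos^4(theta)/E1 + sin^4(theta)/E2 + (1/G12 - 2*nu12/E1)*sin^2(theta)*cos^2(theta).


cos^4(15) = 0.870513, sin^4(15) = 0.004487, sin^2(15)*cos^2(15) = 0.0625
1/G12 - 2*nu12/E1 = 1/8 - 2*0.3/114 = 0.119737 GPa^-1
1/Ex = 0.870513/114 + 0.004487/9 + 0.119737*0.0625 = 0.0156182 GPa^-1
Ex = 64.03 GPa

64.03 GPa


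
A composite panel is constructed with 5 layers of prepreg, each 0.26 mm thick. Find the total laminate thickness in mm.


h = n * t_ply = 5 * 0.26 = 1.3 mm

1.3 mm


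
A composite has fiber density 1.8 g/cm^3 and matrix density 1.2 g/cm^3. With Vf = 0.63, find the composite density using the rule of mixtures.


rho_c = rho_f*Vf + rho_m*(1-Vf) = 1.8*0.63 + 1.2*0.37 = 1.578 g/cm^3

1.578 g/cm^3


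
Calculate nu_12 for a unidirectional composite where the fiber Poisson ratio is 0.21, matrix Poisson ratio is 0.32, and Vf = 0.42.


nu_12 = nu_f*Vf + nu_m*(1-Vf) = 0.21*0.42 + 0.32*0.58 = 0.2738

0.2738


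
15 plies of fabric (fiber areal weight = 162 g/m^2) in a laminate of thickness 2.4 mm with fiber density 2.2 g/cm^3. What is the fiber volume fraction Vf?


Vf = n * FAW / (rho_f * h * 1000) = 15 * 162 / (2.2 * 2.4 * 1000) = 0.4602

0.4602


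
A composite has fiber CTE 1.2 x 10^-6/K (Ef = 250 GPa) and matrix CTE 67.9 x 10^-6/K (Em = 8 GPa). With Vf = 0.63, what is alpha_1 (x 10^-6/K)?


E1 = Ef*Vf + Em*(1-Vf) = 160.46
alpha_1 = (alpha_f*Ef*Vf + alpha_m*Em*(1-Vf))/E1 = 2.43 x 10^-6/K

2.43 x 10^-6/K


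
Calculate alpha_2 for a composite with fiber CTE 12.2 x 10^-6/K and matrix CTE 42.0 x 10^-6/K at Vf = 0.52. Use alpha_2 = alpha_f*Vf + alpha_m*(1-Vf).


alpha_2 = alpha_f*Vf + alpha_m*(1-Vf) = 12.2*0.52 + 42.0*0.48 = 26.5 x 10^-6/K

26.5 x 10^-6/K


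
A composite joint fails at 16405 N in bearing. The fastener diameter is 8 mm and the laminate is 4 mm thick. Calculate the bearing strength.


sigma_br = F/(d*h) = 16405/(8*4) = 512.7 MPa

512.7 MPa


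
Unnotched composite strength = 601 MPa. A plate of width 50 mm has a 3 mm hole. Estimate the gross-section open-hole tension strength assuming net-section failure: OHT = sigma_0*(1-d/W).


OHT = sigma_0*(1-d/W) = 601*(1-3/50) = 564.9 MPa

564.9 MPa


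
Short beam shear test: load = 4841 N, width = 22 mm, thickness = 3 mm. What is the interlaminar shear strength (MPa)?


ILSS = 3F/(4bh) = 3*4841/(4*22*3) = 55.01 MPa

55.01 MPa


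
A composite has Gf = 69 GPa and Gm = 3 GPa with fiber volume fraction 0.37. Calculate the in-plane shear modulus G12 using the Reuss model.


1/G12 = Vf/Gf + (1-Vf)/Gm = 0.37/69 + 0.63/3
G12 = 4.64 GPa

4.64 GPa


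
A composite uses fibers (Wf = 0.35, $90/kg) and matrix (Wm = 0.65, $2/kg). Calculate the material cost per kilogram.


Cost = cost_f*Wf + cost_m*Wm = 90*0.35 + 2*0.65 = $32.8/kg

$32.8/kg


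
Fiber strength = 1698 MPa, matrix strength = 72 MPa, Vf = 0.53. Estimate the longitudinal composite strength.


sigma_1 = sigma_f*Vf + sigma_m*(1-Vf) = 1698*0.53 + 72*0.47 = 933.8 MPa

933.8 MPa


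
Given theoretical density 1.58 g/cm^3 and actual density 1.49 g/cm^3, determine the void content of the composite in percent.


Void% = (rho_theo - rho_actual)/rho_theo * 100 = (1.58 - 1.49)/1.58 * 100 = 5.7%

5.7%


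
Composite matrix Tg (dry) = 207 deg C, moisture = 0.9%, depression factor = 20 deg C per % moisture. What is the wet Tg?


Tg_wet = Tg_dry - k*moisture = 207 - 20*0.9 = 189.0 deg C

189.0 deg C


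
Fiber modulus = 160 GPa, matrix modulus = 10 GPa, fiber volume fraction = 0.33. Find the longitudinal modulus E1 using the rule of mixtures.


E1 = Ef*Vf + Em*(1-Vf) = 160*0.33 + 10*0.67 = 59.5 GPa

59.5 GPa


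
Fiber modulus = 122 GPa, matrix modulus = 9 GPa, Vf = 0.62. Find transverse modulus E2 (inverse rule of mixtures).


1/E2 = Vf/Ef + (1-Vf)/Em = 0.62/122 + 0.38/9
E2 = 21.14 GPa

21.14 GPa


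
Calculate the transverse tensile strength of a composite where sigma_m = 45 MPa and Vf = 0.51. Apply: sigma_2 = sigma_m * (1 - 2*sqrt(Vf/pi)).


factor = 1 - 2*sqrt(0.51/pi) = 0.1942
sigma_2 = 45 * 0.1942 = 8.74 MPa

8.74 MPa


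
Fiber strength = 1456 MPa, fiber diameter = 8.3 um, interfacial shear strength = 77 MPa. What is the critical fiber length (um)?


Lc = sigma_f * d / (2 * tau_i) = 1456 * 8.3 / (2 * 77) = 78.5 um

78.5 um


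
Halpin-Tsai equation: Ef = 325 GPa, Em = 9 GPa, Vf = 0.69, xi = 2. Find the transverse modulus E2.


eta = (Ef/Em - 1)/(Ef/Em + xi) = (36.1111 - 1)/(36.1111 + 2) = 0.9213
E2 = Em*(1+xi*eta*Vf)/(1-eta*Vf) = 56.11 GPa

56.11 GPa


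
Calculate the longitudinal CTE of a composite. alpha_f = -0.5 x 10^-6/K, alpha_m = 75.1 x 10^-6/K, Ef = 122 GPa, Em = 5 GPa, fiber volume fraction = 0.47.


E1 = Ef*Vf + Em*(1-Vf) = 59.99
alpha_1 = (alpha_f*Ef*Vf + alpha_m*Em*(1-Vf))/E1 = 2.84 x 10^-6/K

2.84 x 10^-6/K


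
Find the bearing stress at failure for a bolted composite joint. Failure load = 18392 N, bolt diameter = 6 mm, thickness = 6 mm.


sigma_br = F/(d*h) = 18392/(6*6) = 510.9 MPa

510.9 MPa


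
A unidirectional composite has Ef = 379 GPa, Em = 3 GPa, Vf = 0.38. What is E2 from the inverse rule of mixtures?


1/E2 = Vf/Ef + (1-Vf)/Em = 0.38/379 + 0.62/3
E2 = 4.82 GPa

4.82 GPa


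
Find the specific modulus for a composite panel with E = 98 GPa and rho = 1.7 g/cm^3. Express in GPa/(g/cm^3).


Specific stiffness = E/rho = 98/1.7 = 57.6 GPa/(g/cm^3)

57.6 GPa/(g/cm^3)


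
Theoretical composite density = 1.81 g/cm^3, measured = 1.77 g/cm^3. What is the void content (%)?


Void% = (rho_theo - rho_actual)/rho_theo * 100 = (1.81 - 1.77)/1.81 * 100 = 2.21%

2.21%


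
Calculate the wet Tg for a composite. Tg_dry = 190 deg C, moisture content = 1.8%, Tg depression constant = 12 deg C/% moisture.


Tg_wet = Tg_dry - k*moisture = 190 - 12*1.8 = 168.4 deg C

168.4 deg C


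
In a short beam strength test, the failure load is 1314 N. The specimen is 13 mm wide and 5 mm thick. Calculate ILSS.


ILSS = 3F/(4bh) = 3*1314/(4*13*5) = 15.16 MPa

15.16 MPa


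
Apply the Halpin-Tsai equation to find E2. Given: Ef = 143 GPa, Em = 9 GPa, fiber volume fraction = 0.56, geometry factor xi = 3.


eta = (Ef/Em - 1)/(Ef/Em + xi) = (15.8889 - 1)/(15.8889 + 3) = 0.7882
E2 = Em*(1+xi*eta*Vf)/(1-eta*Vf) = 37.45 GPa

37.45 GPa


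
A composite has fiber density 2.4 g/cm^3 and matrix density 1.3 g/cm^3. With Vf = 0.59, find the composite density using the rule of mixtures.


rho_c = rho_f*Vf + rho_m*(1-Vf) = 2.4*0.59 + 1.3*0.41 = 1.949 g/cm^3

1.949 g/cm^3


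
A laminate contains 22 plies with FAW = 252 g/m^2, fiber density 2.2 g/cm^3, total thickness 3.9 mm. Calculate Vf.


Vf = n * FAW / (rho_f * h * 1000) = 22 * 252 / (2.2 * 3.9 * 1000) = 0.6462

0.6462


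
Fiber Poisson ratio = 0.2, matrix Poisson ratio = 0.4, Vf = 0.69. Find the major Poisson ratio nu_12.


nu_12 = nu_f*Vf + nu_m*(1-Vf) = 0.2*0.69 + 0.4*0.31 = 0.262

0.262


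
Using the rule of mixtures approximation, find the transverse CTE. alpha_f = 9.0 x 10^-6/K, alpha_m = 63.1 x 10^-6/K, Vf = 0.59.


alpha_2 = alpha_f*Vf + alpha_m*(1-Vf) = 9.0*0.59 + 63.1*0.41 = 31.2 x 10^-6/K

31.2 x 10^-6/K


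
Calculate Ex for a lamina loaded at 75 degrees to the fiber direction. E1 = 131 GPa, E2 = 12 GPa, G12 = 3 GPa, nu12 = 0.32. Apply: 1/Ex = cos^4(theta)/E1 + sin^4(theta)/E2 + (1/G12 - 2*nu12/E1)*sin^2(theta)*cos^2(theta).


cos^4(75) = 0.004487, sin^4(75) = 0.870513, sin^2(75)*cos^2(75) = 0.0625
1/G12 - 2*nu12/E1 = 1/3 - 2*0.32/131 = 0.328448 GPa^-1
1/Ex = 0.004487/131 + 0.870513/12 + 0.328448*0.0625 = 0.093105 GPa^-1
Ex = 10.74 GPa

10.74 GPa


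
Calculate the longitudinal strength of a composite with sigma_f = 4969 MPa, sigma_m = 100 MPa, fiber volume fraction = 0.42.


sigma_1 = sigma_f*Vf + sigma_m*(1-Vf) = 4969*0.42 + 100*0.58 = 2145.0 MPa

2145.0 MPa


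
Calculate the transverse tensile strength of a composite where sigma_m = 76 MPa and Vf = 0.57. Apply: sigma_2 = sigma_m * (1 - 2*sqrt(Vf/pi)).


factor = 1 - 2*sqrt(0.57/pi) = 0.1481
sigma_2 = 76 * 0.1481 = 11.26 MPa

11.26 MPa


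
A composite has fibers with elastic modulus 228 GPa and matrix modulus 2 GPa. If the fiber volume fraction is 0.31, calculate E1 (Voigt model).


E1 = Ef*Vf + Em*(1-Vf) = 228*0.31 + 2*0.69 = 72.06 GPa

72.06 GPa


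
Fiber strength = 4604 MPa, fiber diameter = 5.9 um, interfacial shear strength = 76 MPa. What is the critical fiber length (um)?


Lc = sigma_f * d / (2 * tau_i) = 4604 * 5.9 / (2 * 76) = 178.7 um

178.7 um


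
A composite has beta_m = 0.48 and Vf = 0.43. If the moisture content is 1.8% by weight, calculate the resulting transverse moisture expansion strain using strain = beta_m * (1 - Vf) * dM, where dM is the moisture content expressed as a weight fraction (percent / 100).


dM = 1.8/100 = 0.018
strain = beta_m * (1-Vf) * dM = 0.48 * 0.57 * 0.018 = 0.0049248

0.0049248


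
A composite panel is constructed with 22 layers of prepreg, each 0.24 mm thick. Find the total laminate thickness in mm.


h = n * t_ply = 22 * 0.24 = 5.28 mm

5.28 mm


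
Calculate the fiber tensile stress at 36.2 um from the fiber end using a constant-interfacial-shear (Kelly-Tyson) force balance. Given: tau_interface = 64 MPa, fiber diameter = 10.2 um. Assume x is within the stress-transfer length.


Force balance: sigma_f * (pi*d^2/4) = tau * (pi*d) * x  ->  sigma_f = 4 * tau * x / d
sigma_f = 4 * 64 * 36.2 / 10.2 = 908.5 MPa

908.5 MPa


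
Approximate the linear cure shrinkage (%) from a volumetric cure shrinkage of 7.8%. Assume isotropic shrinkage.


Linear shrinkage ≈ vol_shrink/3 = 7.8/3 = 2.6%

2.6%


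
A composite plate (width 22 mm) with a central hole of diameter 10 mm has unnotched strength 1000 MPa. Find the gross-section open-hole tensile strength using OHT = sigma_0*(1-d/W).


OHT = sigma_0*(1-d/W) = 1000*(1-10/22) = 545.5 MPa

545.5 MPa


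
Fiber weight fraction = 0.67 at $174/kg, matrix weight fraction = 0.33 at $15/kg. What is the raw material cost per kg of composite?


Cost = cost_f*Wf + cost_m*Wm = 174*0.67 + 15*0.33 = $121.53/kg

$121.53/kg


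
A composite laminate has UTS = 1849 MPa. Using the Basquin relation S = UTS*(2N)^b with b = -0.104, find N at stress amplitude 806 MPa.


N = 0.5 * (S/UTS)^(1/b) = 0.5 * (806/1849)^(1/-0.104) = 1466.5459 cycles

1466.5459 cycles


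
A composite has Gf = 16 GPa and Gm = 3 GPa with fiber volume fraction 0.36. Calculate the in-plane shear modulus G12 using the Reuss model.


1/G12 = Vf/Gf + (1-Vf)/Gm = 0.36/16 + 0.64/3
G12 = 4.24 GPa

4.24 GPa


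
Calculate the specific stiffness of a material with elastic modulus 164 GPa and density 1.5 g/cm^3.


Specific stiffness = E/rho = 164/1.5 = 109.3 GPa/(g/cm^3)

109.3 GPa/(g/cm^3)


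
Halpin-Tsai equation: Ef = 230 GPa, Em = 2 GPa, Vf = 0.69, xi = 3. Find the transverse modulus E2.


eta = (Ef/Em - 1)/(Ef/Em + xi) = (115.0 - 1)/(115.0 + 3) = 0.9661
E2 = Em*(1+xi*eta*Vf)/(1-eta*Vf) = 18.0 GPa

18.0 GPa


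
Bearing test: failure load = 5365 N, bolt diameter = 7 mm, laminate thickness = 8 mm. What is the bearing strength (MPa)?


sigma_br = F/(d*h) = 5365/(7*8) = 95.8 MPa

95.8 MPa


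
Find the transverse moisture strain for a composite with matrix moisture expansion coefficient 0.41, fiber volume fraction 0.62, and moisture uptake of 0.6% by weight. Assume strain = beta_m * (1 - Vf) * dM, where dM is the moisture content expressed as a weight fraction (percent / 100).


dM = 0.6/100 = 0.006
strain = beta_m * (1-Vf) * dM = 0.41 * 0.38 * 0.006 = 0.0009348

0.0009348


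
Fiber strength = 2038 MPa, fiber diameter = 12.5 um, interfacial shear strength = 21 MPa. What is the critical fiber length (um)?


Lc = sigma_f * d / (2 * tau_i) = 2038 * 12.5 / (2 * 21) = 606.5 um

606.5 um


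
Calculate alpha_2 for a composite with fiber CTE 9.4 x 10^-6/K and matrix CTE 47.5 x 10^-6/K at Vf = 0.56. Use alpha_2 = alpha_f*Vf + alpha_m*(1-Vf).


alpha_2 = alpha_f*Vf + alpha_m*(1-Vf) = 9.4*0.56 + 47.5*0.44 = 26.2 x 10^-6/K

26.2 x 10^-6/K


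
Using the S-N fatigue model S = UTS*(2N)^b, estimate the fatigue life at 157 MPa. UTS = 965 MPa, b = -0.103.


N = 0.5 * (S/UTS)^(1/b) = 0.5 * (157/965)^(1/-0.103) = 2.2675e+07 cycles

2.2675e+07 cycles


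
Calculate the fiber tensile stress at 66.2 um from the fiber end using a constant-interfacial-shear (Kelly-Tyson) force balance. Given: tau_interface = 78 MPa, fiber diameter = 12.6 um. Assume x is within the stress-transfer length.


Force balance: sigma_f * (pi*d^2/4) = tau * (pi*d) * x  ->  sigma_f = 4 * tau * x / d
sigma_f = 4 * 78 * 66.2 / 12.6 = 1639.2 MPa

1639.2 MPa


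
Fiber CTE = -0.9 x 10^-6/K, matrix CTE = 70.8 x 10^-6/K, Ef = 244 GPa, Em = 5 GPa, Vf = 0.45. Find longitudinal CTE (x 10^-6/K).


E1 = Ef*Vf + Em*(1-Vf) = 112.55
alpha_1 = (alpha_f*Ef*Vf + alpha_m*Em*(1-Vf))/E1 = 0.85 x 10^-6/K

0.85 x 10^-6/K


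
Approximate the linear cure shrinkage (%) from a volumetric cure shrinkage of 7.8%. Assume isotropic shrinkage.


Linear shrinkage ≈ vol_shrink/3 = 7.8/3 = 2.6%

2.6%


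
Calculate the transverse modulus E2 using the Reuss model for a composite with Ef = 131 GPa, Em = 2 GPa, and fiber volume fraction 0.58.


1/E2 = Vf/Ef + (1-Vf)/Em = 0.58/131 + 0.42/2
E2 = 4.66 GPa

4.66 GPa


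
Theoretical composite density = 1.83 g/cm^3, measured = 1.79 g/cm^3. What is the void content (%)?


Void% = (rho_theo - rho_actual)/rho_theo * 100 = (1.83 - 1.79)/1.83 * 100 = 2.19%

2.19%


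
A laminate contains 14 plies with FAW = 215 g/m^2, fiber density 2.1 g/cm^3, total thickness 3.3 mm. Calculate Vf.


Vf = n * FAW / (rho_f * h * 1000) = 14 * 215 / (2.1 * 3.3 * 1000) = 0.4343

0.4343


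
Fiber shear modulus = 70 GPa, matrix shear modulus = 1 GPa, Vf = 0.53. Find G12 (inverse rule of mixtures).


1/G12 = Vf/Gf + (1-Vf)/Gm = 0.53/70 + 0.47/1
G12 = 2.09 GPa

2.09 GPa


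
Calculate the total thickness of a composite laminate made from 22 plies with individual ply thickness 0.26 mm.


h = n * t_ply = 22 * 0.26 = 5.72 mm

5.72 mm


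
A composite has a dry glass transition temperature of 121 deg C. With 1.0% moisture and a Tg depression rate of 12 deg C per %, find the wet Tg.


Tg_wet = Tg_dry - k*moisture = 121 - 12*1.0 = 109.0 deg C

109.0 deg C


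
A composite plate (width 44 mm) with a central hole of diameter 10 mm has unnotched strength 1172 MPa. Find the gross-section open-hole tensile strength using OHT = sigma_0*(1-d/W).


OHT = sigma_0*(1-d/W) = 1172*(1-10/44) = 905.6 MPa

905.6 MPa


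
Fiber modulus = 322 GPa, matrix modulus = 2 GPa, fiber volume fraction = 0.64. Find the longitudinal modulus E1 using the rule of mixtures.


E1 = Ef*Vf + Em*(1-Vf) = 322*0.64 + 2*0.36 = 206.8 GPa

206.8 GPa


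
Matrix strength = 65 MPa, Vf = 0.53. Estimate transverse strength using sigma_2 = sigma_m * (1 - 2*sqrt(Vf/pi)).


factor = 1 - 2*sqrt(0.53/pi) = 0.1785
sigma_2 = 65 * 0.1785 = 11.6 MPa

11.6 MPa


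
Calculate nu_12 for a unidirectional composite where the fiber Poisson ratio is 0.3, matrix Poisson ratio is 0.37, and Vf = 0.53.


nu_12 = nu_f*Vf + nu_m*(1-Vf) = 0.3*0.53 + 0.37*0.47 = 0.3329

0.3329


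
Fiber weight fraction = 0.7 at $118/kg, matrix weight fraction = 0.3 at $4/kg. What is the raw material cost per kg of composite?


Cost = cost_f*Wf + cost_m*Wm = 118*0.7 + 4*0.3 = $83.8/kg

$83.8/kg


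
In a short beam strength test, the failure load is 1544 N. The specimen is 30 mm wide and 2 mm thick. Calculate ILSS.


ILSS = 3F/(4bh) = 3*1544/(4*30*2) = 19.3 MPa

19.3 MPa


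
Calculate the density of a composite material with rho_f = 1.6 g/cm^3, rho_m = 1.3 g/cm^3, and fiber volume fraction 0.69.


rho_c = rho_f*Vf + rho_m*(1-Vf) = 1.6*0.69 + 1.3*0.31 = 1.507 g/cm^3

1.507 g/cm^3


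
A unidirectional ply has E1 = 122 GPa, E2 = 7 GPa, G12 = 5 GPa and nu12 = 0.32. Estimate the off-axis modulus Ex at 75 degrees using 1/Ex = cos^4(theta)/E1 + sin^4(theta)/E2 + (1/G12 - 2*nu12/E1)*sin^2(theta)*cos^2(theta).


cos^4(75) = 0.004487, sin^4(75) = 0.870513, sin^2(75)*cos^2(75) = 0.0625
1/G12 - 2*nu12/E1 = 1/5 - 2*0.32/122 = 0.194754 GPa^-1
1/Ex = 0.004487/122 + 0.870513/7 + 0.194754*0.0625 = 0.1365679 GPa^-1
Ex = 7.32 GPa

7.32 GPa


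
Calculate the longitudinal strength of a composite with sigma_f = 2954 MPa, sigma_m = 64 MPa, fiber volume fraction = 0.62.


sigma_1 = sigma_f*Vf + sigma_m*(1-Vf) = 2954*0.62 + 64*0.38 = 1855.8 MPa

1855.8 MPa


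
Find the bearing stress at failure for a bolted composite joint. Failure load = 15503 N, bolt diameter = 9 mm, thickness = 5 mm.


sigma_br = F/(d*h) = 15503/(9*5) = 344.5 MPa

344.5 MPa


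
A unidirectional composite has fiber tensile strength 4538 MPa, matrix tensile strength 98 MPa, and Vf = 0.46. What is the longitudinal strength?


sigma_1 = sigma_f*Vf + sigma_m*(1-Vf) = 4538*0.46 + 98*0.54 = 2140.4 MPa

2140.4 MPa


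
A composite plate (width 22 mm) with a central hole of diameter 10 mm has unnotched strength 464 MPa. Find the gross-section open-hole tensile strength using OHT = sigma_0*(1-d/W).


OHT = sigma_0*(1-d/W) = 464*(1-10/22) = 253.1 MPa

253.1 MPa


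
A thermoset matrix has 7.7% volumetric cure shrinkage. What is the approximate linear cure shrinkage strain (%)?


Linear shrinkage ≈ vol_shrink/3 = 7.7/3 = 2.567%

2.567%


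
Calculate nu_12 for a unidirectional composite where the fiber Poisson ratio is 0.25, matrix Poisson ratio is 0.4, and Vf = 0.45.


nu_12 = nu_f*Vf + nu_m*(1-Vf) = 0.25*0.45 + 0.4*0.55 = 0.3325

0.3325


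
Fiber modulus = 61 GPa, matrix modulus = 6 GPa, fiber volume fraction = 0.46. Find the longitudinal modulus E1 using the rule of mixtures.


E1 = Ef*Vf + Em*(1-Vf) = 61*0.46 + 6*0.54 = 31.3 GPa

31.3 GPa


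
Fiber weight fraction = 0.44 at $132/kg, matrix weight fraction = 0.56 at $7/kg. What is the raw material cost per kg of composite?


Cost = cost_f*Wf + cost_m*Wm = 132*0.44 + 7*0.56 = $62.0/kg

$62.0/kg


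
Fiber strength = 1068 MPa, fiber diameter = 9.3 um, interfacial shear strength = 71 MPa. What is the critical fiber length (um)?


Lc = sigma_f * d / (2 * tau_i) = 1068 * 9.3 / (2 * 71) = 69.9 um

69.9 um


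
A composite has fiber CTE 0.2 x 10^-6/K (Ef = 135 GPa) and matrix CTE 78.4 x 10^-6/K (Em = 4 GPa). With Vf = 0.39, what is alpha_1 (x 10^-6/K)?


E1 = Ef*Vf + Em*(1-Vf) = 55.09
alpha_1 = (alpha_f*Ef*Vf + alpha_m*Em*(1-Vf))/E1 = 3.66 x 10^-6/K

3.66 x 10^-6/K


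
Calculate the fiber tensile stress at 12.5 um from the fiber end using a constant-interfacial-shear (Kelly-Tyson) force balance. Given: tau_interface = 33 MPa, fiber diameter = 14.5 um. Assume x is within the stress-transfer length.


Force balance: sigma_f * (pi*d^2/4) = tau * (pi*d) * x  ->  sigma_f = 4 * tau * x / d
sigma_f = 4 * 33 * 12.5 / 14.5 = 113.8 MPa

113.8 MPa


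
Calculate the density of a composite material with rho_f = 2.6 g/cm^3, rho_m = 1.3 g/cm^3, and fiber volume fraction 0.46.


rho_c = rho_f*Vf + rho_m*(1-Vf) = 2.6*0.46 + 1.3*0.54 = 1.898 g/cm^3

1.898 g/cm^3


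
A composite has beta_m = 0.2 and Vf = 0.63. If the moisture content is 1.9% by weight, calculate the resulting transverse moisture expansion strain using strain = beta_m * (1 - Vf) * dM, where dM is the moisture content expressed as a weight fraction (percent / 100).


dM = 1.9/100 = 0.019
strain = beta_m * (1-Vf) * dM = 0.2 * 0.37 * 0.019 = 0.001406

0.001406


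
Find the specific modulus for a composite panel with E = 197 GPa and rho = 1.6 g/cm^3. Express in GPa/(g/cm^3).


Specific stiffness = E/rho = 197/1.6 = 123.1 GPa/(g/cm^3)

123.1 GPa/(g/cm^3)


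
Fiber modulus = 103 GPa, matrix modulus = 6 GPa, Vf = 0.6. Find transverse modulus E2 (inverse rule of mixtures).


1/E2 = Vf/Ef + (1-Vf)/Em = 0.6/103 + 0.4/6
E2 = 13.79 GPa

13.79 GPa


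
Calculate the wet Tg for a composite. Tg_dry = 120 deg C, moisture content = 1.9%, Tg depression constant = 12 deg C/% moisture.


Tg_wet = Tg_dry - k*moisture = 120 - 12*1.9 = 97.2 deg C

97.2 deg C
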